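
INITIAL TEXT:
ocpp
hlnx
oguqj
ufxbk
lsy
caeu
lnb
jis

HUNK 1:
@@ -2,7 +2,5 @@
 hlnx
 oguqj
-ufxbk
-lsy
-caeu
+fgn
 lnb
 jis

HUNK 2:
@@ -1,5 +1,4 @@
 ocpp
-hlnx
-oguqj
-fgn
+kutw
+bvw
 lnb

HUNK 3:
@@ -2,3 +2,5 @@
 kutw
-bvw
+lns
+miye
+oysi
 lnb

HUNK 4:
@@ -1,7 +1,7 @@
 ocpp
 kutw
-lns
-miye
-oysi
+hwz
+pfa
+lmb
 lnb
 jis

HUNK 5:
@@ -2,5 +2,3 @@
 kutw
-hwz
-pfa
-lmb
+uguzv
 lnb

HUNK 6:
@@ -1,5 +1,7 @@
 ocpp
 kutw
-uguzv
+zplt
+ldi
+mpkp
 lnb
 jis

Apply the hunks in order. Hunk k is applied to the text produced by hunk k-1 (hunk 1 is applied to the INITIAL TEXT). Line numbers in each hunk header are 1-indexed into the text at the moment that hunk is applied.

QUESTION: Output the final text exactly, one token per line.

Answer: ocpp
kutw
zplt
ldi
mpkp
lnb
jis

Derivation:
Hunk 1: at line 2 remove [ufxbk,lsy,caeu] add [fgn] -> 6 lines: ocpp hlnx oguqj fgn lnb jis
Hunk 2: at line 1 remove [hlnx,oguqj,fgn] add [kutw,bvw] -> 5 lines: ocpp kutw bvw lnb jis
Hunk 3: at line 2 remove [bvw] add [lns,miye,oysi] -> 7 lines: ocpp kutw lns miye oysi lnb jis
Hunk 4: at line 1 remove [lns,miye,oysi] add [hwz,pfa,lmb] -> 7 lines: ocpp kutw hwz pfa lmb lnb jis
Hunk 5: at line 2 remove [hwz,pfa,lmb] add [uguzv] -> 5 lines: ocpp kutw uguzv lnb jis
Hunk 6: at line 1 remove [uguzv] add [zplt,ldi,mpkp] -> 7 lines: ocpp kutw zplt ldi mpkp lnb jis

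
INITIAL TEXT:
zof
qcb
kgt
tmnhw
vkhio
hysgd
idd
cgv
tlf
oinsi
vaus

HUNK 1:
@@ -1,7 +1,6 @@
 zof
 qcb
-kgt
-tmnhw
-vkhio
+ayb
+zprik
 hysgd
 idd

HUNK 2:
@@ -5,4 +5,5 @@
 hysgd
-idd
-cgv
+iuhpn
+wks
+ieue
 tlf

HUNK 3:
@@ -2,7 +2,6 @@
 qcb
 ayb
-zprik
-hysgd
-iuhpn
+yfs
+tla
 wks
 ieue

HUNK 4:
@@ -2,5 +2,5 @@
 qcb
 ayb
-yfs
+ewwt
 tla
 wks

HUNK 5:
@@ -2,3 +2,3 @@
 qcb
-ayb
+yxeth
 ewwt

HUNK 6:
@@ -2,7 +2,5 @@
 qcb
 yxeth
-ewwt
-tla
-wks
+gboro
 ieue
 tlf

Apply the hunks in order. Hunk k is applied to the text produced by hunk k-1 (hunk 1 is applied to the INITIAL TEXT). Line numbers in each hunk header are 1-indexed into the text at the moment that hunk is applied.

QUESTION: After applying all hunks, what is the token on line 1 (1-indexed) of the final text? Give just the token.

Answer: zof

Derivation:
Hunk 1: at line 1 remove [kgt,tmnhw,vkhio] add [ayb,zprik] -> 10 lines: zof qcb ayb zprik hysgd idd cgv tlf oinsi vaus
Hunk 2: at line 5 remove [idd,cgv] add [iuhpn,wks,ieue] -> 11 lines: zof qcb ayb zprik hysgd iuhpn wks ieue tlf oinsi vaus
Hunk 3: at line 2 remove [zprik,hysgd,iuhpn] add [yfs,tla] -> 10 lines: zof qcb ayb yfs tla wks ieue tlf oinsi vaus
Hunk 4: at line 2 remove [yfs] add [ewwt] -> 10 lines: zof qcb ayb ewwt tla wks ieue tlf oinsi vaus
Hunk 5: at line 2 remove [ayb] add [yxeth] -> 10 lines: zof qcb yxeth ewwt tla wks ieue tlf oinsi vaus
Hunk 6: at line 2 remove [ewwt,tla,wks] add [gboro] -> 8 lines: zof qcb yxeth gboro ieue tlf oinsi vaus
Final line 1: zof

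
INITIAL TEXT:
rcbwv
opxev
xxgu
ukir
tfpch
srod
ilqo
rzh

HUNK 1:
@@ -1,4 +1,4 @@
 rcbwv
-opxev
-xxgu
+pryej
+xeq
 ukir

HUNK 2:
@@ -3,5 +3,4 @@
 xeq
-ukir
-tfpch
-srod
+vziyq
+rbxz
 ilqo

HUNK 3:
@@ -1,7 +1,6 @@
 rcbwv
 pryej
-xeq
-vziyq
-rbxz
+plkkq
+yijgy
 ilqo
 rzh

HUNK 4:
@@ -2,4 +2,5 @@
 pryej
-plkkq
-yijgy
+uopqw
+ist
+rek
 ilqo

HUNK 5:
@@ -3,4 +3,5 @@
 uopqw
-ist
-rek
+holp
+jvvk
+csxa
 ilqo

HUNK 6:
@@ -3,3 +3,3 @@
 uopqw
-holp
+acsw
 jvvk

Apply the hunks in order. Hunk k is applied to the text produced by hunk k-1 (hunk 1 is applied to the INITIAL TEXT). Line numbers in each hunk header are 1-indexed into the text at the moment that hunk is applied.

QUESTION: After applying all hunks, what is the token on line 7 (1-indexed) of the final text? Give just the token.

Hunk 1: at line 1 remove [opxev,xxgu] add [pryej,xeq] -> 8 lines: rcbwv pryej xeq ukir tfpch srod ilqo rzh
Hunk 2: at line 3 remove [ukir,tfpch,srod] add [vziyq,rbxz] -> 7 lines: rcbwv pryej xeq vziyq rbxz ilqo rzh
Hunk 3: at line 1 remove [xeq,vziyq,rbxz] add [plkkq,yijgy] -> 6 lines: rcbwv pryej plkkq yijgy ilqo rzh
Hunk 4: at line 2 remove [plkkq,yijgy] add [uopqw,ist,rek] -> 7 lines: rcbwv pryej uopqw ist rek ilqo rzh
Hunk 5: at line 3 remove [ist,rek] add [holp,jvvk,csxa] -> 8 lines: rcbwv pryej uopqw holp jvvk csxa ilqo rzh
Hunk 6: at line 3 remove [holp] add [acsw] -> 8 lines: rcbwv pryej uopqw acsw jvvk csxa ilqo rzh
Final line 7: ilqo

Answer: ilqo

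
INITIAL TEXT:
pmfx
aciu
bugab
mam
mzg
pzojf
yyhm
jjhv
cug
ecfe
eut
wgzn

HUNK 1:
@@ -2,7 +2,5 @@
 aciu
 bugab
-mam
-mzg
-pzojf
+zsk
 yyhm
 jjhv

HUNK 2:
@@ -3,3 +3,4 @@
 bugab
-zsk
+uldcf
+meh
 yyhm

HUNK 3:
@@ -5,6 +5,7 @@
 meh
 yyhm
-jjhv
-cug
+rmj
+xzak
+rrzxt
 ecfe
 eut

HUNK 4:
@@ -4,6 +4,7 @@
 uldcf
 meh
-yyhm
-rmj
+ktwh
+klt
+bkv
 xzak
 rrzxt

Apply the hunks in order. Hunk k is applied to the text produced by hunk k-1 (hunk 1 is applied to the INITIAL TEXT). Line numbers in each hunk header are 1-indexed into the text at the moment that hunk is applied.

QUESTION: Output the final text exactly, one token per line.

Hunk 1: at line 2 remove [mam,mzg,pzojf] add [zsk] -> 10 lines: pmfx aciu bugab zsk yyhm jjhv cug ecfe eut wgzn
Hunk 2: at line 3 remove [zsk] add [uldcf,meh] -> 11 lines: pmfx aciu bugab uldcf meh yyhm jjhv cug ecfe eut wgzn
Hunk 3: at line 5 remove [jjhv,cug] add [rmj,xzak,rrzxt] -> 12 lines: pmfx aciu bugab uldcf meh yyhm rmj xzak rrzxt ecfe eut wgzn
Hunk 4: at line 4 remove [yyhm,rmj] add [ktwh,klt,bkv] -> 13 lines: pmfx aciu bugab uldcf meh ktwh klt bkv xzak rrzxt ecfe eut wgzn

Answer: pmfx
aciu
bugab
uldcf
meh
ktwh
klt
bkv
xzak
rrzxt
ecfe
eut
wgzn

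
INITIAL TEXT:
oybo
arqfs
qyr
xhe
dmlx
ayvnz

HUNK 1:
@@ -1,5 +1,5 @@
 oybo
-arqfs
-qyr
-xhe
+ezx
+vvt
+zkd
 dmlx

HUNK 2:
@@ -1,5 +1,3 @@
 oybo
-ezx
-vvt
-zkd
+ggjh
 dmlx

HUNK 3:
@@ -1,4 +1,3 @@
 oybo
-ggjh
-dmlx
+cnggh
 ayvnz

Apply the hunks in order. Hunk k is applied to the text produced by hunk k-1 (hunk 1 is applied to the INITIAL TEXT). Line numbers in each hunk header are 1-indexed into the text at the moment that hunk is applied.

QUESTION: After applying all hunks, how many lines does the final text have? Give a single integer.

Answer: 3

Derivation:
Hunk 1: at line 1 remove [arqfs,qyr,xhe] add [ezx,vvt,zkd] -> 6 lines: oybo ezx vvt zkd dmlx ayvnz
Hunk 2: at line 1 remove [ezx,vvt,zkd] add [ggjh] -> 4 lines: oybo ggjh dmlx ayvnz
Hunk 3: at line 1 remove [ggjh,dmlx] add [cnggh] -> 3 lines: oybo cnggh ayvnz
Final line count: 3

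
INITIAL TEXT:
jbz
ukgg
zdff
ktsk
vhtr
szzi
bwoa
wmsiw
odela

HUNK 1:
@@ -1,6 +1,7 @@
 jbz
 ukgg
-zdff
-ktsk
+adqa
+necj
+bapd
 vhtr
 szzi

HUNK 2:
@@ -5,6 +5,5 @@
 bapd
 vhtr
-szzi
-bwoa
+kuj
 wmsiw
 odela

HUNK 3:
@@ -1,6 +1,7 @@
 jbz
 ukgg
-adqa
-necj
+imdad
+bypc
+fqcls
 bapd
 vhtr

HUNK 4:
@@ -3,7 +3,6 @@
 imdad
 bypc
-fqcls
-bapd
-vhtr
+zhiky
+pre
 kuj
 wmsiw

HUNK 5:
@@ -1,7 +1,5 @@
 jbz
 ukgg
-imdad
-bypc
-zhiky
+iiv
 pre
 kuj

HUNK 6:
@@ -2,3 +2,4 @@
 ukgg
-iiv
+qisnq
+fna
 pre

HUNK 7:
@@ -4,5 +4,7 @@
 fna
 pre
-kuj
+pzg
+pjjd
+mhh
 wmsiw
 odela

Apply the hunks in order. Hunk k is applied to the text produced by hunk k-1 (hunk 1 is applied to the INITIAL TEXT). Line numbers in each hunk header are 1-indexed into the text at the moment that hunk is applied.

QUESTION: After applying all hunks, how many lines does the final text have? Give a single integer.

Hunk 1: at line 1 remove [zdff,ktsk] add [adqa,necj,bapd] -> 10 lines: jbz ukgg adqa necj bapd vhtr szzi bwoa wmsiw odela
Hunk 2: at line 5 remove [szzi,bwoa] add [kuj] -> 9 lines: jbz ukgg adqa necj bapd vhtr kuj wmsiw odela
Hunk 3: at line 1 remove [adqa,necj] add [imdad,bypc,fqcls] -> 10 lines: jbz ukgg imdad bypc fqcls bapd vhtr kuj wmsiw odela
Hunk 4: at line 3 remove [fqcls,bapd,vhtr] add [zhiky,pre] -> 9 lines: jbz ukgg imdad bypc zhiky pre kuj wmsiw odela
Hunk 5: at line 1 remove [imdad,bypc,zhiky] add [iiv] -> 7 lines: jbz ukgg iiv pre kuj wmsiw odela
Hunk 6: at line 2 remove [iiv] add [qisnq,fna] -> 8 lines: jbz ukgg qisnq fna pre kuj wmsiw odela
Hunk 7: at line 4 remove [kuj] add [pzg,pjjd,mhh] -> 10 lines: jbz ukgg qisnq fna pre pzg pjjd mhh wmsiw odela
Final line count: 10

Answer: 10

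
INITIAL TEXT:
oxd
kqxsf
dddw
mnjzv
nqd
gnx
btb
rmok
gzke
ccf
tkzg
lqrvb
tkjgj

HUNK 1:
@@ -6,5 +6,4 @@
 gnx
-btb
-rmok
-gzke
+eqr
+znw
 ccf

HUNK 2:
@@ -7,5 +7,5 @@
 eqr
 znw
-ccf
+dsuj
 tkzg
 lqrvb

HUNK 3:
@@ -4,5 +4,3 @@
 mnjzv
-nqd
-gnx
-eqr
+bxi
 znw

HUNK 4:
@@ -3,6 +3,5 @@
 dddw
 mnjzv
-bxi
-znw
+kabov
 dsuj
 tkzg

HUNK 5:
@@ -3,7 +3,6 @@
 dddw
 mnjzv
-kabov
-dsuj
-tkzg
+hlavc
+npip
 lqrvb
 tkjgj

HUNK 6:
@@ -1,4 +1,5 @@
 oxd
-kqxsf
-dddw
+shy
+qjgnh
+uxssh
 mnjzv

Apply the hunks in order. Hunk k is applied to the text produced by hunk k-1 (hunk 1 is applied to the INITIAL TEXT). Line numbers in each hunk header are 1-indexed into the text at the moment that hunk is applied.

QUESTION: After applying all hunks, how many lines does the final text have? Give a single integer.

Hunk 1: at line 6 remove [btb,rmok,gzke] add [eqr,znw] -> 12 lines: oxd kqxsf dddw mnjzv nqd gnx eqr znw ccf tkzg lqrvb tkjgj
Hunk 2: at line 7 remove [ccf] add [dsuj] -> 12 lines: oxd kqxsf dddw mnjzv nqd gnx eqr znw dsuj tkzg lqrvb tkjgj
Hunk 3: at line 4 remove [nqd,gnx,eqr] add [bxi] -> 10 lines: oxd kqxsf dddw mnjzv bxi znw dsuj tkzg lqrvb tkjgj
Hunk 4: at line 3 remove [bxi,znw] add [kabov] -> 9 lines: oxd kqxsf dddw mnjzv kabov dsuj tkzg lqrvb tkjgj
Hunk 5: at line 3 remove [kabov,dsuj,tkzg] add [hlavc,npip] -> 8 lines: oxd kqxsf dddw mnjzv hlavc npip lqrvb tkjgj
Hunk 6: at line 1 remove [kqxsf,dddw] add [shy,qjgnh,uxssh] -> 9 lines: oxd shy qjgnh uxssh mnjzv hlavc npip lqrvb tkjgj
Final line count: 9

Answer: 9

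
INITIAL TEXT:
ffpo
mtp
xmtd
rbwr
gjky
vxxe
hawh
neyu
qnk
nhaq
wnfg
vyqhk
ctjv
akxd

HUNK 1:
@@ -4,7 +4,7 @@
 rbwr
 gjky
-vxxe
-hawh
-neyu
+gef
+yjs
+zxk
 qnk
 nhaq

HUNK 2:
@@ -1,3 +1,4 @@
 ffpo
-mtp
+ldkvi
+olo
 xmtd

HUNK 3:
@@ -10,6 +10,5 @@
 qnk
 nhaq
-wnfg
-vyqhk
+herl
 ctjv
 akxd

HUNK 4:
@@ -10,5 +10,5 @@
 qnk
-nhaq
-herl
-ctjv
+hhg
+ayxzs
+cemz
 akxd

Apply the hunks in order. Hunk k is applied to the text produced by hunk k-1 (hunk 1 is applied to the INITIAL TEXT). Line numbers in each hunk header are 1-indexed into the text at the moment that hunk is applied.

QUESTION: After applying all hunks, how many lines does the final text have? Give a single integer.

Answer: 14

Derivation:
Hunk 1: at line 4 remove [vxxe,hawh,neyu] add [gef,yjs,zxk] -> 14 lines: ffpo mtp xmtd rbwr gjky gef yjs zxk qnk nhaq wnfg vyqhk ctjv akxd
Hunk 2: at line 1 remove [mtp] add [ldkvi,olo] -> 15 lines: ffpo ldkvi olo xmtd rbwr gjky gef yjs zxk qnk nhaq wnfg vyqhk ctjv akxd
Hunk 3: at line 10 remove [wnfg,vyqhk] add [herl] -> 14 lines: ffpo ldkvi olo xmtd rbwr gjky gef yjs zxk qnk nhaq herl ctjv akxd
Hunk 4: at line 10 remove [nhaq,herl,ctjv] add [hhg,ayxzs,cemz] -> 14 lines: ffpo ldkvi olo xmtd rbwr gjky gef yjs zxk qnk hhg ayxzs cemz akxd
Final line count: 14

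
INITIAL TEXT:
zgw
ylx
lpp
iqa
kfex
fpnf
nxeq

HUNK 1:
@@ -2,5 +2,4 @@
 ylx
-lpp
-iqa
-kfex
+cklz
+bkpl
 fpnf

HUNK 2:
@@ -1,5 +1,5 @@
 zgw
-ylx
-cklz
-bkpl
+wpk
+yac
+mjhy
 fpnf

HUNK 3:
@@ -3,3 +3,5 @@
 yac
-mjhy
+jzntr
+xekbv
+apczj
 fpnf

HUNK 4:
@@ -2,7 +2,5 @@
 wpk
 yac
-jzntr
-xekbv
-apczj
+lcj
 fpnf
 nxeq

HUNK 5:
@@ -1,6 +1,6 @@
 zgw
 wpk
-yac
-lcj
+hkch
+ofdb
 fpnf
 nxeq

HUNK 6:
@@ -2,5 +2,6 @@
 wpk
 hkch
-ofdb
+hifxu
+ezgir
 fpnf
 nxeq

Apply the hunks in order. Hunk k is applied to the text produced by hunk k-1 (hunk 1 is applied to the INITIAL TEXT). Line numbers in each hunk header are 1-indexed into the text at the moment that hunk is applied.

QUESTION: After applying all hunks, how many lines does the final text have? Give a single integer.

Hunk 1: at line 2 remove [lpp,iqa,kfex] add [cklz,bkpl] -> 6 lines: zgw ylx cklz bkpl fpnf nxeq
Hunk 2: at line 1 remove [ylx,cklz,bkpl] add [wpk,yac,mjhy] -> 6 lines: zgw wpk yac mjhy fpnf nxeq
Hunk 3: at line 3 remove [mjhy] add [jzntr,xekbv,apczj] -> 8 lines: zgw wpk yac jzntr xekbv apczj fpnf nxeq
Hunk 4: at line 2 remove [jzntr,xekbv,apczj] add [lcj] -> 6 lines: zgw wpk yac lcj fpnf nxeq
Hunk 5: at line 1 remove [yac,lcj] add [hkch,ofdb] -> 6 lines: zgw wpk hkch ofdb fpnf nxeq
Hunk 6: at line 2 remove [ofdb] add [hifxu,ezgir] -> 7 lines: zgw wpk hkch hifxu ezgir fpnf nxeq
Final line count: 7

Answer: 7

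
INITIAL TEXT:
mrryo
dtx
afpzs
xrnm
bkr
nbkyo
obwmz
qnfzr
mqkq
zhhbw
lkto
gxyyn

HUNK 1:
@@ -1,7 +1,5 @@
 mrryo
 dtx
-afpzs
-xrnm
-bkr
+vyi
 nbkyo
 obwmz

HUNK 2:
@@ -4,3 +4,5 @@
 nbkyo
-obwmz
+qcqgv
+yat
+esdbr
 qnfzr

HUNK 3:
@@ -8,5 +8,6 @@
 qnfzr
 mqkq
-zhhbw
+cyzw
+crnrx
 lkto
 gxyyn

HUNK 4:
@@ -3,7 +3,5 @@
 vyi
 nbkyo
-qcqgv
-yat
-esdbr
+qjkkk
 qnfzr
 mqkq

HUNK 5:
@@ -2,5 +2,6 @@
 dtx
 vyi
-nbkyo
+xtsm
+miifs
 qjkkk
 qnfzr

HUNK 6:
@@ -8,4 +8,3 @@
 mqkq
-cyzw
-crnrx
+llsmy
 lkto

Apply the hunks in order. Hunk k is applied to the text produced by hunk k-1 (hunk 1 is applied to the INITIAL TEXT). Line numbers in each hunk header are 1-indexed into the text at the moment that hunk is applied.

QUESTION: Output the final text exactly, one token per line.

Hunk 1: at line 1 remove [afpzs,xrnm,bkr] add [vyi] -> 10 lines: mrryo dtx vyi nbkyo obwmz qnfzr mqkq zhhbw lkto gxyyn
Hunk 2: at line 4 remove [obwmz] add [qcqgv,yat,esdbr] -> 12 lines: mrryo dtx vyi nbkyo qcqgv yat esdbr qnfzr mqkq zhhbw lkto gxyyn
Hunk 3: at line 8 remove [zhhbw] add [cyzw,crnrx] -> 13 lines: mrryo dtx vyi nbkyo qcqgv yat esdbr qnfzr mqkq cyzw crnrx lkto gxyyn
Hunk 4: at line 3 remove [qcqgv,yat,esdbr] add [qjkkk] -> 11 lines: mrryo dtx vyi nbkyo qjkkk qnfzr mqkq cyzw crnrx lkto gxyyn
Hunk 5: at line 2 remove [nbkyo] add [xtsm,miifs] -> 12 lines: mrryo dtx vyi xtsm miifs qjkkk qnfzr mqkq cyzw crnrx lkto gxyyn
Hunk 6: at line 8 remove [cyzw,crnrx] add [llsmy] -> 11 lines: mrryo dtx vyi xtsm miifs qjkkk qnfzr mqkq llsmy lkto gxyyn

Answer: mrryo
dtx
vyi
xtsm
miifs
qjkkk
qnfzr
mqkq
llsmy
lkto
gxyyn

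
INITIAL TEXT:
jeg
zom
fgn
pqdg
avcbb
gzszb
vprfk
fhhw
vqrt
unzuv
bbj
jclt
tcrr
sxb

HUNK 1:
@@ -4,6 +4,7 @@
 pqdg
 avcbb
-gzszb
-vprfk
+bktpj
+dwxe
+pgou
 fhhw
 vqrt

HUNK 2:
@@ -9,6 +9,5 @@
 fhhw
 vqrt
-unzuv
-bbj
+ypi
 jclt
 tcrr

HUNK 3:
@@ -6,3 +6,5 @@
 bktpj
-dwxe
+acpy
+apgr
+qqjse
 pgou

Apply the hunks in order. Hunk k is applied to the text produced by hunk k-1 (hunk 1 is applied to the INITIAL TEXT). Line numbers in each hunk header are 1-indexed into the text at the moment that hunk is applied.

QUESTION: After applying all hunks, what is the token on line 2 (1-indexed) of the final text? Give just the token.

Hunk 1: at line 4 remove [gzszb,vprfk] add [bktpj,dwxe,pgou] -> 15 lines: jeg zom fgn pqdg avcbb bktpj dwxe pgou fhhw vqrt unzuv bbj jclt tcrr sxb
Hunk 2: at line 9 remove [unzuv,bbj] add [ypi] -> 14 lines: jeg zom fgn pqdg avcbb bktpj dwxe pgou fhhw vqrt ypi jclt tcrr sxb
Hunk 3: at line 6 remove [dwxe] add [acpy,apgr,qqjse] -> 16 lines: jeg zom fgn pqdg avcbb bktpj acpy apgr qqjse pgou fhhw vqrt ypi jclt tcrr sxb
Final line 2: zom

Answer: zom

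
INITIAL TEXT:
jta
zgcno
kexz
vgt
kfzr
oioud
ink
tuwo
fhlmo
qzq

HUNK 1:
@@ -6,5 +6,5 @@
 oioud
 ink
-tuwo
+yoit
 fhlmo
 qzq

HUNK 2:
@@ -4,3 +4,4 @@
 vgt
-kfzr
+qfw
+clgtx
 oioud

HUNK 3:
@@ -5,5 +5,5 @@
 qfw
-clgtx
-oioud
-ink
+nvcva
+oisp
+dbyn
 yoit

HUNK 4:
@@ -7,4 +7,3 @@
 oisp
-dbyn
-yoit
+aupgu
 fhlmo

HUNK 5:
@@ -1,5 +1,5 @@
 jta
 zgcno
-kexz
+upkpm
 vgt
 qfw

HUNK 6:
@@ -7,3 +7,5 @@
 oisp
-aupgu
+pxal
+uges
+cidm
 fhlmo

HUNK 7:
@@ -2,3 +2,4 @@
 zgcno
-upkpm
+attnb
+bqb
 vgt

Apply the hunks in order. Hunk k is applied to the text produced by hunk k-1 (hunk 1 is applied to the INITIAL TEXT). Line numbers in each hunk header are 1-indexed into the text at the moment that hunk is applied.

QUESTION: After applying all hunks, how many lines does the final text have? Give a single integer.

Answer: 13

Derivation:
Hunk 1: at line 6 remove [tuwo] add [yoit] -> 10 lines: jta zgcno kexz vgt kfzr oioud ink yoit fhlmo qzq
Hunk 2: at line 4 remove [kfzr] add [qfw,clgtx] -> 11 lines: jta zgcno kexz vgt qfw clgtx oioud ink yoit fhlmo qzq
Hunk 3: at line 5 remove [clgtx,oioud,ink] add [nvcva,oisp,dbyn] -> 11 lines: jta zgcno kexz vgt qfw nvcva oisp dbyn yoit fhlmo qzq
Hunk 4: at line 7 remove [dbyn,yoit] add [aupgu] -> 10 lines: jta zgcno kexz vgt qfw nvcva oisp aupgu fhlmo qzq
Hunk 5: at line 1 remove [kexz] add [upkpm] -> 10 lines: jta zgcno upkpm vgt qfw nvcva oisp aupgu fhlmo qzq
Hunk 6: at line 7 remove [aupgu] add [pxal,uges,cidm] -> 12 lines: jta zgcno upkpm vgt qfw nvcva oisp pxal uges cidm fhlmo qzq
Hunk 7: at line 2 remove [upkpm] add [attnb,bqb] -> 13 lines: jta zgcno attnb bqb vgt qfw nvcva oisp pxal uges cidm fhlmo qzq
Final line count: 13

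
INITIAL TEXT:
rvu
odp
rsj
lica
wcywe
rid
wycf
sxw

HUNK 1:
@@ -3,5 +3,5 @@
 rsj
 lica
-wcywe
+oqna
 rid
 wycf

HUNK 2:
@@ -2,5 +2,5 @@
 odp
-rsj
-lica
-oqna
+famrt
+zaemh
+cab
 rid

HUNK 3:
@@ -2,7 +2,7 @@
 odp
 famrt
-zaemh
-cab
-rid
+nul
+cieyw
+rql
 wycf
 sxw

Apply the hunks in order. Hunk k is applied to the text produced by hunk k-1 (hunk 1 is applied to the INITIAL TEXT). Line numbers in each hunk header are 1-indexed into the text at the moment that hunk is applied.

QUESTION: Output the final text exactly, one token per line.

Hunk 1: at line 3 remove [wcywe] add [oqna] -> 8 lines: rvu odp rsj lica oqna rid wycf sxw
Hunk 2: at line 2 remove [rsj,lica,oqna] add [famrt,zaemh,cab] -> 8 lines: rvu odp famrt zaemh cab rid wycf sxw
Hunk 3: at line 2 remove [zaemh,cab,rid] add [nul,cieyw,rql] -> 8 lines: rvu odp famrt nul cieyw rql wycf sxw

Answer: rvu
odp
famrt
nul
cieyw
rql
wycf
sxw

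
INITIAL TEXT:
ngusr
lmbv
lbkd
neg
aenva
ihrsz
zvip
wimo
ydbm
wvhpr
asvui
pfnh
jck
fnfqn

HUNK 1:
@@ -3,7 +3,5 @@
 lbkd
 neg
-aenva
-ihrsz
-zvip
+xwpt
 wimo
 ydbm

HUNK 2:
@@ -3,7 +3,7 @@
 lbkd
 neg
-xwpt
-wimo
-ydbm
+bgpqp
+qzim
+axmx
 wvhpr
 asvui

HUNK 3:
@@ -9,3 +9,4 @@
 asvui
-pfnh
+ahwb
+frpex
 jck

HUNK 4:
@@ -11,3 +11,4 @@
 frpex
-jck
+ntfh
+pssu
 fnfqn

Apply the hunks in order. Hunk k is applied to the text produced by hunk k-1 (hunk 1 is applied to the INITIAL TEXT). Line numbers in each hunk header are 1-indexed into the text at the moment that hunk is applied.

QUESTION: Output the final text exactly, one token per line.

Hunk 1: at line 3 remove [aenva,ihrsz,zvip] add [xwpt] -> 12 lines: ngusr lmbv lbkd neg xwpt wimo ydbm wvhpr asvui pfnh jck fnfqn
Hunk 2: at line 3 remove [xwpt,wimo,ydbm] add [bgpqp,qzim,axmx] -> 12 lines: ngusr lmbv lbkd neg bgpqp qzim axmx wvhpr asvui pfnh jck fnfqn
Hunk 3: at line 9 remove [pfnh] add [ahwb,frpex] -> 13 lines: ngusr lmbv lbkd neg bgpqp qzim axmx wvhpr asvui ahwb frpex jck fnfqn
Hunk 4: at line 11 remove [jck] add [ntfh,pssu] -> 14 lines: ngusr lmbv lbkd neg bgpqp qzim axmx wvhpr asvui ahwb frpex ntfh pssu fnfqn

Answer: ngusr
lmbv
lbkd
neg
bgpqp
qzim
axmx
wvhpr
asvui
ahwb
frpex
ntfh
pssu
fnfqn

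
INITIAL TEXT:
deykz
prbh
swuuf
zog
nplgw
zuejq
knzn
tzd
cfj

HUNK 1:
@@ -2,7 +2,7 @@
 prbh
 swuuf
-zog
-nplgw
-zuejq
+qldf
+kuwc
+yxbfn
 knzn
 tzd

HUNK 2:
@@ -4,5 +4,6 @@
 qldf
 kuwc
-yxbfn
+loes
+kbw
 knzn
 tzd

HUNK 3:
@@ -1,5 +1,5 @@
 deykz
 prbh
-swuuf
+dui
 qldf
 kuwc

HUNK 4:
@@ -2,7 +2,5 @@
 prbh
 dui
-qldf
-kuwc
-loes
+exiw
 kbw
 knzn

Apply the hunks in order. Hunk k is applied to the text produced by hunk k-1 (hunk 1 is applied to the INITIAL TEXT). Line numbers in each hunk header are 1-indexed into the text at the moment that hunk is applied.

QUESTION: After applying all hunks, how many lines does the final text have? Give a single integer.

Answer: 8

Derivation:
Hunk 1: at line 2 remove [zog,nplgw,zuejq] add [qldf,kuwc,yxbfn] -> 9 lines: deykz prbh swuuf qldf kuwc yxbfn knzn tzd cfj
Hunk 2: at line 4 remove [yxbfn] add [loes,kbw] -> 10 lines: deykz prbh swuuf qldf kuwc loes kbw knzn tzd cfj
Hunk 3: at line 1 remove [swuuf] add [dui] -> 10 lines: deykz prbh dui qldf kuwc loes kbw knzn tzd cfj
Hunk 4: at line 2 remove [qldf,kuwc,loes] add [exiw] -> 8 lines: deykz prbh dui exiw kbw knzn tzd cfj
Final line count: 8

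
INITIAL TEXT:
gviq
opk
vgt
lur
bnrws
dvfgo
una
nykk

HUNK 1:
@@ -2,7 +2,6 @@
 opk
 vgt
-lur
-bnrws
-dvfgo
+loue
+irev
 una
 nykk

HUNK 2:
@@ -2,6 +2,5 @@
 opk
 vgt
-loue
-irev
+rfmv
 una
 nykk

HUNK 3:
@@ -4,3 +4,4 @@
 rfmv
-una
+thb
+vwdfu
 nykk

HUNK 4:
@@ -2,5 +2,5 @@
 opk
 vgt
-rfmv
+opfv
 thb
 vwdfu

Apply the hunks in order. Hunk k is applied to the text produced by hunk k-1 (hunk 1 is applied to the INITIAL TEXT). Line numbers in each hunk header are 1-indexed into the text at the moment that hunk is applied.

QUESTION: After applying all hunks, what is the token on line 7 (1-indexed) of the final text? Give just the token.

Answer: nykk

Derivation:
Hunk 1: at line 2 remove [lur,bnrws,dvfgo] add [loue,irev] -> 7 lines: gviq opk vgt loue irev una nykk
Hunk 2: at line 2 remove [loue,irev] add [rfmv] -> 6 lines: gviq opk vgt rfmv una nykk
Hunk 3: at line 4 remove [una] add [thb,vwdfu] -> 7 lines: gviq opk vgt rfmv thb vwdfu nykk
Hunk 4: at line 2 remove [rfmv] add [opfv] -> 7 lines: gviq opk vgt opfv thb vwdfu nykk
Final line 7: nykk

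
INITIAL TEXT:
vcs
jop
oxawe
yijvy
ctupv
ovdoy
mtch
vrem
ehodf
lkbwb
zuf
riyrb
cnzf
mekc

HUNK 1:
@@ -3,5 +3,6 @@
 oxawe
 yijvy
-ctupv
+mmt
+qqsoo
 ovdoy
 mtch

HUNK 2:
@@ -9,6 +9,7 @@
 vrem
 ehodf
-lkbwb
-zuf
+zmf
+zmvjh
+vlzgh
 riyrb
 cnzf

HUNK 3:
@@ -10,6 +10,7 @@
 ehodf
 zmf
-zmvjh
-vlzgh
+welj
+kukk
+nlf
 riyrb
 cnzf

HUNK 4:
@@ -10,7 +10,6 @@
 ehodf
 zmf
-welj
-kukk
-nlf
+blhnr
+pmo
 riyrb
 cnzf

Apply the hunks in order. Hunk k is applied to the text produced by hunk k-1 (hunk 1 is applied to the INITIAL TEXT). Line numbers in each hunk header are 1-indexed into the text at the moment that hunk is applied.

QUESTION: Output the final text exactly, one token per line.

Hunk 1: at line 3 remove [ctupv] add [mmt,qqsoo] -> 15 lines: vcs jop oxawe yijvy mmt qqsoo ovdoy mtch vrem ehodf lkbwb zuf riyrb cnzf mekc
Hunk 2: at line 9 remove [lkbwb,zuf] add [zmf,zmvjh,vlzgh] -> 16 lines: vcs jop oxawe yijvy mmt qqsoo ovdoy mtch vrem ehodf zmf zmvjh vlzgh riyrb cnzf mekc
Hunk 3: at line 10 remove [zmvjh,vlzgh] add [welj,kukk,nlf] -> 17 lines: vcs jop oxawe yijvy mmt qqsoo ovdoy mtch vrem ehodf zmf welj kukk nlf riyrb cnzf mekc
Hunk 4: at line 10 remove [welj,kukk,nlf] add [blhnr,pmo] -> 16 lines: vcs jop oxawe yijvy mmt qqsoo ovdoy mtch vrem ehodf zmf blhnr pmo riyrb cnzf mekc

Answer: vcs
jop
oxawe
yijvy
mmt
qqsoo
ovdoy
mtch
vrem
ehodf
zmf
blhnr
pmo
riyrb
cnzf
mekc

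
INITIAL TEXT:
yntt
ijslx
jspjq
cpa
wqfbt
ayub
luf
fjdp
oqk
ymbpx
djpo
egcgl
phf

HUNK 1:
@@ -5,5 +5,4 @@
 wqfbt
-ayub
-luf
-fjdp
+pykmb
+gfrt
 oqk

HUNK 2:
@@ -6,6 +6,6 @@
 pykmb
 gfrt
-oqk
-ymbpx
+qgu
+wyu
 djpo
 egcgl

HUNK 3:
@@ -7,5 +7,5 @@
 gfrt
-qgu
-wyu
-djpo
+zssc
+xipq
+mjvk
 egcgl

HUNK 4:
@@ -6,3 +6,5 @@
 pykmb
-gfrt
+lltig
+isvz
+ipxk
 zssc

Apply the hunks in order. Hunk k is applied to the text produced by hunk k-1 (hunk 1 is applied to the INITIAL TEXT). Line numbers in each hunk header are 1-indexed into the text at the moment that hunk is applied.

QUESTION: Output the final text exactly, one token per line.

Answer: yntt
ijslx
jspjq
cpa
wqfbt
pykmb
lltig
isvz
ipxk
zssc
xipq
mjvk
egcgl
phf

Derivation:
Hunk 1: at line 5 remove [ayub,luf,fjdp] add [pykmb,gfrt] -> 12 lines: yntt ijslx jspjq cpa wqfbt pykmb gfrt oqk ymbpx djpo egcgl phf
Hunk 2: at line 6 remove [oqk,ymbpx] add [qgu,wyu] -> 12 lines: yntt ijslx jspjq cpa wqfbt pykmb gfrt qgu wyu djpo egcgl phf
Hunk 3: at line 7 remove [qgu,wyu,djpo] add [zssc,xipq,mjvk] -> 12 lines: yntt ijslx jspjq cpa wqfbt pykmb gfrt zssc xipq mjvk egcgl phf
Hunk 4: at line 6 remove [gfrt] add [lltig,isvz,ipxk] -> 14 lines: yntt ijslx jspjq cpa wqfbt pykmb lltig isvz ipxk zssc xipq mjvk egcgl phf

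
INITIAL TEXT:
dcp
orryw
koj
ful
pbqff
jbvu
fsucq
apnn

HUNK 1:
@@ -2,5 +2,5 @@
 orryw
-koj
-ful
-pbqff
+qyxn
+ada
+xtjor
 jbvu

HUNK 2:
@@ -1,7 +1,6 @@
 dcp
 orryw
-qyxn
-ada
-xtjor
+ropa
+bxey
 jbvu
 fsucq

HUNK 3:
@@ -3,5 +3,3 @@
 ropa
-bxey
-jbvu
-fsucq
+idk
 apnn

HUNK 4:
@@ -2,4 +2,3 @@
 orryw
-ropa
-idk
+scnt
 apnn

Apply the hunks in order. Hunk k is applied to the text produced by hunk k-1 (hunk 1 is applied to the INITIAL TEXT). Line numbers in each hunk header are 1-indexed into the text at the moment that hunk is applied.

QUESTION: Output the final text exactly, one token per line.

Answer: dcp
orryw
scnt
apnn

Derivation:
Hunk 1: at line 2 remove [koj,ful,pbqff] add [qyxn,ada,xtjor] -> 8 lines: dcp orryw qyxn ada xtjor jbvu fsucq apnn
Hunk 2: at line 1 remove [qyxn,ada,xtjor] add [ropa,bxey] -> 7 lines: dcp orryw ropa bxey jbvu fsucq apnn
Hunk 3: at line 3 remove [bxey,jbvu,fsucq] add [idk] -> 5 lines: dcp orryw ropa idk apnn
Hunk 4: at line 2 remove [ropa,idk] add [scnt] -> 4 lines: dcp orryw scnt apnn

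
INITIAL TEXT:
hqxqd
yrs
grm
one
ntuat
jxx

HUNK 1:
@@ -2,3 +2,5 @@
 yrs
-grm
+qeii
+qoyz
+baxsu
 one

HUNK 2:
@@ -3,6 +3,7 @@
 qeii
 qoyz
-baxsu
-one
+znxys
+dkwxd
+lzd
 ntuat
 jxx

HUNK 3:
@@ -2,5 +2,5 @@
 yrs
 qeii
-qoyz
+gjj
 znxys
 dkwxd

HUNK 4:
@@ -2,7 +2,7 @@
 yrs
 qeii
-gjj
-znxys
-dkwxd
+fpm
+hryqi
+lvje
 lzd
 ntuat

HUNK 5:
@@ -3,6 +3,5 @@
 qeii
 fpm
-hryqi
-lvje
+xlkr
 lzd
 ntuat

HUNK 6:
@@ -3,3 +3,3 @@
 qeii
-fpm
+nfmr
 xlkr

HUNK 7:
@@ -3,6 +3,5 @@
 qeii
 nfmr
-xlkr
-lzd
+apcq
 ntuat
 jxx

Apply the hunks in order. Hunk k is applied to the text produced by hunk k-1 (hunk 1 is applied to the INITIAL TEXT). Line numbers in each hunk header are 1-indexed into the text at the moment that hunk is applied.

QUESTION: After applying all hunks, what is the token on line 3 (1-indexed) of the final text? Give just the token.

Answer: qeii

Derivation:
Hunk 1: at line 2 remove [grm] add [qeii,qoyz,baxsu] -> 8 lines: hqxqd yrs qeii qoyz baxsu one ntuat jxx
Hunk 2: at line 3 remove [baxsu,one] add [znxys,dkwxd,lzd] -> 9 lines: hqxqd yrs qeii qoyz znxys dkwxd lzd ntuat jxx
Hunk 3: at line 2 remove [qoyz] add [gjj] -> 9 lines: hqxqd yrs qeii gjj znxys dkwxd lzd ntuat jxx
Hunk 4: at line 2 remove [gjj,znxys,dkwxd] add [fpm,hryqi,lvje] -> 9 lines: hqxqd yrs qeii fpm hryqi lvje lzd ntuat jxx
Hunk 5: at line 3 remove [hryqi,lvje] add [xlkr] -> 8 lines: hqxqd yrs qeii fpm xlkr lzd ntuat jxx
Hunk 6: at line 3 remove [fpm] add [nfmr] -> 8 lines: hqxqd yrs qeii nfmr xlkr lzd ntuat jxx
Hunk 7: at line 3 remove [xlkr,lzd] add [apcq] -> 7 lines: hqxqd yrs qeii nfmr apcq ntuat jxx
Final line 3: qeii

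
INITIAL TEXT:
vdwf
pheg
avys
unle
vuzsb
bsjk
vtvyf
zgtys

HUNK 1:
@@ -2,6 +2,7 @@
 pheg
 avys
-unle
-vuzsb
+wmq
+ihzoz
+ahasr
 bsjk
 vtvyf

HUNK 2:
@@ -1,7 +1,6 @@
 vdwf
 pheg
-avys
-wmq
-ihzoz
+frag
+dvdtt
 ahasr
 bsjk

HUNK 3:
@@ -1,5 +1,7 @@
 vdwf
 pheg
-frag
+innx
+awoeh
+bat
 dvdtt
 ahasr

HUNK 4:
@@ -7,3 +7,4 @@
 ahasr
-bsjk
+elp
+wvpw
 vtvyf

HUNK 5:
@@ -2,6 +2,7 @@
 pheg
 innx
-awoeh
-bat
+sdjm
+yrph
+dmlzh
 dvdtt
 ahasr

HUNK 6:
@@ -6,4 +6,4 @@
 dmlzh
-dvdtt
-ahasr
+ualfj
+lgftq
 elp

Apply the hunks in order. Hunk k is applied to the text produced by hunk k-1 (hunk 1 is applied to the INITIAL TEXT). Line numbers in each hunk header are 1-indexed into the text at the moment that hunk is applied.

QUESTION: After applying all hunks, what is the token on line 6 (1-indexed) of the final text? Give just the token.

Answer: dmlzh

Derivation:
Hunk 1: at line 2 remove [unle,vuzsb] add [wmq,ihzoz,ahasr] -> 9 lines: vdwf pheg avys wmq ihzoz ahasr bsjk vtvyf zgtys
Hunk 2: at line 1 remove [avys,wmq,ihzoz] add [frag,dvdtt] -> 8 lines: vdwf pheg frag dvdtt ahasr bsjk vtvyf zgtys
Hunk 3: at line 1 remove [frag] add [innx,awoeh,bat] -> 10 lines: vdwf pheg innx awoeh bat dvdtt ahasr bsjk vtvyf zgtys
Hunk 4: at line 7 remove [bsjk] add [elp,wvpw] -> 11 lines: vdwf pheg innx awoeh bat dvdtt ahasr elp wvpw vtvyf zgtys
Hunk 5: at line 2 remove [awoeh,bat] add [sdjm,yrph,dmlzh] -> 12 lines: vdwf pheg innx sdjm yrph dmlzh dvdtt ahasr elp wvpw vtvyf zgtys
Hunk 6: at line 6 remove [dvdtt,ahasr] add [ualfj,lgftq] -> 12 lines: vdwf pheg innx sdjm yrph dmlzh ualfj lgftq elp wvpw vtvyf zgtys
Final line 6: dmlzh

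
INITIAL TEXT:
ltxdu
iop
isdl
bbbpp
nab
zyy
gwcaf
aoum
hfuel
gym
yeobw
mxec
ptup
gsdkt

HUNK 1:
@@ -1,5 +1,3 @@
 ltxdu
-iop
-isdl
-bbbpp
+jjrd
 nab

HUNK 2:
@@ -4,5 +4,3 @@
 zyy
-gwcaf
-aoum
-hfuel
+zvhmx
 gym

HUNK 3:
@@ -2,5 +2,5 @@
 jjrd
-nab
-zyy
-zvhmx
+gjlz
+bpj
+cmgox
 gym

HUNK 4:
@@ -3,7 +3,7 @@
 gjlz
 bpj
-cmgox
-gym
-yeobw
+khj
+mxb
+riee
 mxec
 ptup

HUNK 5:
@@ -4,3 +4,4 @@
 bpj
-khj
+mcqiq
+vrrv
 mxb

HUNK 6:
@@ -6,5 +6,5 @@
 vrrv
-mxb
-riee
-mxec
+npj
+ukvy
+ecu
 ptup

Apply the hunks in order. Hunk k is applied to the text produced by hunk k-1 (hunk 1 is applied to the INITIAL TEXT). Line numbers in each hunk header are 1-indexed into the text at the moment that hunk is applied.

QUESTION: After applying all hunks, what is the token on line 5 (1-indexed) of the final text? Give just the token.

Answer: mcqiq

Derivation:
Hunk 1: at line 1 remove [iop,isdl,bbbpp] add [jjrd] -> 12 lines: ltxdu jjrd nab zyy gwcaf aoum hfuel gym yeobw mxec ptup gsdkt
Hunk 2: at line 4 remove [gwcaf,aoum,hfuel] add [zvhmx] -> 10 lines: ltxdu jjrd nab zyy zvhmx gym yeobw mxec ptup gsdkt
Hunk 3: at line 2 remove [nab,zyy,zvhmx] add [gjlz,bpj,cmgox] -> 10 lines: ltxdu jjrd gjlz bpj cmgox gym yeobw mxec ptup gsdkt
Hunk 4: at line 3 remove [cmgox,gym,yeobw] add [khj,mxb,riee] -> 10 lines: ltxdu jjrd gjlz bpj khj mxb riee mxec ptup gsdkt
Hunk 5: at line 4 remove [khj] add [mcqiq,vrrv] -> 11 lines: ltxdu jjrd gjlz bpj mcqiq vrrv mxb riee mxec ptup gsdkt
Hunk 6: at line 6 remove [mxb,riee,mxec] add [npj,ukvy,ecu] -> 11 lines: ltxdu jjrd gjlz bpj mcqiq vrrv npj ukvy ecu ptup gsdkt
Final line 5: mcqiq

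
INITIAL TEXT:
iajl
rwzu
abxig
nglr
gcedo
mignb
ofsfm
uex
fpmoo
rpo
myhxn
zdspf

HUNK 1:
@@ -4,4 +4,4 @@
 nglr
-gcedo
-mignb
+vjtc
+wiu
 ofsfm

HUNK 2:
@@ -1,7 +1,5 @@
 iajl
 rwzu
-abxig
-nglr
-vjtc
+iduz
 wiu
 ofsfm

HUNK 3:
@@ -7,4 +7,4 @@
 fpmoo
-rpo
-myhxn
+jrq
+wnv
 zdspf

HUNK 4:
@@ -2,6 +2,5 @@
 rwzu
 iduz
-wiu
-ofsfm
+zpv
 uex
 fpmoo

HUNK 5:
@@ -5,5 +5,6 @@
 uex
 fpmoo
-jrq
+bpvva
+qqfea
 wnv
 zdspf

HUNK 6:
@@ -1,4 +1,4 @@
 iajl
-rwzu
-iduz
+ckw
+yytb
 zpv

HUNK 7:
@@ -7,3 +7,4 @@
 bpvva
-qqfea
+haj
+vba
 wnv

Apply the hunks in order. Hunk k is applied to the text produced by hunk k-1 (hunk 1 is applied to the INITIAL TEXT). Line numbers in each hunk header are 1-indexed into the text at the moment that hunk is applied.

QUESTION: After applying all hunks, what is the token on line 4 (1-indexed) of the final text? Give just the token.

Answer: zpv

Derivation:
Hunk 1: at line 4 remove [gcedo,mignb] add [vjtc,wiu] -> 12 lines: iajl rwzu abxig nglr vjtc wiu ofsfm uex fpmoo rpo myhxn zdspf
Hunk 2: at line 1 remove [abxig,nglr,vjtc] add [iduz] -> 10 lines: iajl rwzu iduz wiu ofsfm uex fpmoo rpo myhxn zdspf
Hunk 3: at line 7 remove [rpo,myhxn] add [jrq,wnv] -> 10 lines: iajl rwzu iduz wiu ofsfm uex fpmoo jrq wnv zdspf
Hunk 4: at line 2 remove [wiu,ofsfm] add [zpv] -> 9 lines: iajl rwzu iduz zpv uex fpmoo jrq wnv zdspf
Hunk 5: at line 5 remove [jrq] add [bpvva,qqfea] -> 10 lines: iajl rwzu iduz zpv uex fpmoo bpvva qqfea wnv zdspf
Hunk 6: at line 1 remove [rwzu,iduz] add [ckw,yytb] -> 10 lines: iajl ckw yytb zpv uex fpmoo bpvva qqfea wnv zdspf
Hunk 7: at line 7 remove [qqfea] add [haj,vba] -> 11 lines: iajl ckw yytb zpv uex fpmoo bpvva haj vba wnv zdspf
Final line 4: zpv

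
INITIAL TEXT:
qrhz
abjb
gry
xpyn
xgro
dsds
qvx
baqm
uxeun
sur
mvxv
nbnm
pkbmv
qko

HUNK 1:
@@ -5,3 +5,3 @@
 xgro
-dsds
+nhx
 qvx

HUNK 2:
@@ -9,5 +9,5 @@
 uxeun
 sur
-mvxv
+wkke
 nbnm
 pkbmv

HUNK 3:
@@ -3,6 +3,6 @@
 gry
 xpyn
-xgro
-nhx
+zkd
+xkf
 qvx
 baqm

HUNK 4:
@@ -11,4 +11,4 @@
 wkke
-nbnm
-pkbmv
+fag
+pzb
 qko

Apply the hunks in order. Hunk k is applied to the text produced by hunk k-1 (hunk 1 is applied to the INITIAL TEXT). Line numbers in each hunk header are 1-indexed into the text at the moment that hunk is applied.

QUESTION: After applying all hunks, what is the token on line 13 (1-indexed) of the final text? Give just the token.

Hunk 1: at line 5 remove [dsds] add [nhx] -> 14 lines: qrhz abjb gry xpyn xgro nhx qvx baqm uxeun sur mvxv nbnm pkbmv qko
Hunk 2: at line 9 remove [mvxv] add [wkke] -> 14 lines: qrhz abjb gry xpyn xgro nhx qvx baqm uxeun sur wkke nbnm pkbmv qko
Hunk 3: at line 3 remove [xgro,nhx] add [zkd,xkf] -> 14 lines: qrhz abjb gry xpyn zkd xkf qvx baqm uxeun sur wkke nbnm pkbmv qko
Hunk 4: at line 11 remove [nbnm,pkbmv] add [fag,pzb] -> 14 lines: qrhz abjb gry xpyn zkd xkf qvx baqm uxeun sur wkke fag pzb qko
Final line 13: pzb

Answer: pzb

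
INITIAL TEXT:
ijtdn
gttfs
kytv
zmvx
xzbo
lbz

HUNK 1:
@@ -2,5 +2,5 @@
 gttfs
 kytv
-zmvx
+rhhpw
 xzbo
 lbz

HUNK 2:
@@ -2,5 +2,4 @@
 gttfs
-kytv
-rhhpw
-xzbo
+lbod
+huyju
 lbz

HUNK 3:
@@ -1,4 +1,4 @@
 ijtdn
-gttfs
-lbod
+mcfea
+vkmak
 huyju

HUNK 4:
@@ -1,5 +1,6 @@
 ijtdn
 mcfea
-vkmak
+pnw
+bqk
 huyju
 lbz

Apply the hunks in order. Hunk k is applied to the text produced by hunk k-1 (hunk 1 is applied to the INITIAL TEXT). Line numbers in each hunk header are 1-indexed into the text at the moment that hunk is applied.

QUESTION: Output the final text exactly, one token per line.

Answer: ijtdn
mcfea
pnw
bqk
huyju
lbz

Derivation:
Hunk 1: at line 2 remove [zmvx] add [rhhpw] -> 6 lines: ijtdn gttfs kytv rhhpw xzbo lbz
Hunk 2: at line 2 remove [kytv,rhhpw,xzbo] add [lbod,huyju] -> 5 lines: ijtdn gttfs lbod huyju lbz
Hunk 3: at line 1 remove [gttfs,lbod] add [mcfea,vkmak] -> 5 lines: ijtdn mcfea vkmak huyju lbz
Hunk 4: at line 1 remove [vkmak] add [pnw,bqk] -> 6 lines: ijtdn mcfea pnw bqk huyju lbz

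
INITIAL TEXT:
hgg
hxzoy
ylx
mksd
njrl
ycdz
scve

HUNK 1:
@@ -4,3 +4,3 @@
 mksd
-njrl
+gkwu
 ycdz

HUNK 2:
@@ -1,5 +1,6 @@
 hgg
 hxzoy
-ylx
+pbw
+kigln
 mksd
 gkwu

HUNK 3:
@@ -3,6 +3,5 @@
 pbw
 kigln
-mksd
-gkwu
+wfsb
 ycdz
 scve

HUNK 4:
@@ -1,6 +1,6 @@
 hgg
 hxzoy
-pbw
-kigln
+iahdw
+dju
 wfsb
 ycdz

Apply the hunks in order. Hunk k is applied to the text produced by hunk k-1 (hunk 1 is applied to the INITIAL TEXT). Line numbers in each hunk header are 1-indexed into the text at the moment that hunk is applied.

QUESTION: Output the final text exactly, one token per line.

Answer: hgg
hxzoy
iahdw
dju
wfsb
ycdz
scve

Derivation:
Hunk 1: at line 4 remove [njrl] add [gkwu] -> 7 lines: hgg hxzoy ylx mksd gkwu ycdz scve
Hunk 2: at line 1 remove [ylx] add [pbw,kigln] -> 8 lines: hgg hxzoy pbw kigln mksd gkwu ycdz scve
Hunk 3: at line 3 remove [mksd,gkwu] add [wfsb] -> 7 lines: hgg hxzoy pbw kigln wfsb ycdz scve
Hunk 4: at line 1 remove [pbw,kigln] add [iahdw,dju] -> 7 lines: hgg hxzoy iahdw dju wfsb ycdz scve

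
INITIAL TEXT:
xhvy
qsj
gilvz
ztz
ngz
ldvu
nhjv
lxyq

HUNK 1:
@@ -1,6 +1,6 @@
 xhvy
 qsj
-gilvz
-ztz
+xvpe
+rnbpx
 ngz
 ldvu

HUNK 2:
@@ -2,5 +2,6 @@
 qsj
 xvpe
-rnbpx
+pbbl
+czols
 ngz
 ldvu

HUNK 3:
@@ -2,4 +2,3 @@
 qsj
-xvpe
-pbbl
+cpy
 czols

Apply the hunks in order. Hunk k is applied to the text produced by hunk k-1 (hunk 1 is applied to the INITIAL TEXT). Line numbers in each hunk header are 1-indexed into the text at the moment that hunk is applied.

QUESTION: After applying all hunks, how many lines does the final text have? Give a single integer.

Answer: 8

Derivation:
Hunk 1: at line 1 remove [gilvz,ztz] add [xvpe,rnbpx] -> 8 lines: xhvy qsj xvpe rnbpx ngz ldvu nhjv lxyq
Hunk 2: at line 2 remove [rnbpx] add [pbbl,czols] -> 9 lines: xhvy qsj xvpe pbbl czols ngz ldvu nhjv lxyq
Hunk 3: at line 2 remove [xvpe,pbbl] add [cpy] -> 8 lines: xhvy qsj cpy czols ngz ldvu nhjv lxyq
Final line count: 8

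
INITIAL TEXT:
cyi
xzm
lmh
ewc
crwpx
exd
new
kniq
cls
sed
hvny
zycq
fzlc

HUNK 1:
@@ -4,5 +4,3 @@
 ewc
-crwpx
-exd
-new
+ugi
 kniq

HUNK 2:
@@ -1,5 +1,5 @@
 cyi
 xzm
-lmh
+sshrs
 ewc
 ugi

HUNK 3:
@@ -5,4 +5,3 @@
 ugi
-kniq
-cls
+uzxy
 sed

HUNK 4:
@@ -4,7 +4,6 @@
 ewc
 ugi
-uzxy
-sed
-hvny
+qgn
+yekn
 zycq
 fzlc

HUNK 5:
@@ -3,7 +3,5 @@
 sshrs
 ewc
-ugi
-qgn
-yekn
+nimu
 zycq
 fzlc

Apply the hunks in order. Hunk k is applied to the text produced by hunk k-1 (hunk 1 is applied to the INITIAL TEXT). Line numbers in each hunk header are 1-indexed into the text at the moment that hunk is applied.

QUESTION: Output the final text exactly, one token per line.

Hunk 1: at line 4 remove [crwpx,exd,new] add [ugi] -> 11 lines: cyi xzm lmh ewc ugi kniq cls sed hvny zycq fzlc
Hunk 2: at line 1 remove [lmh] add [sshrs] -> 11 lines: cyi xzm sshrs ewc ugi kniq cls sed hvny zycq fzlc
Hunk 3: at line 5 remove [kniq,cls] add [uzxy] -> 10 lines: cyi xzm sshrs ewc ugi uzxy sed hvny zycq fzlc
Hunk 4: at line 4 remove [uzxy,sed,hvny] add [qgn,yekn] -> 9 lines: cyi xzm sshrs ewc ugi qgn yekn zycq fzlc
Hunk 5: at line 3 remove [ugi,qgn,yekn] add [nimu] -> 7 lines: cyi xzm sshrs ewc nimu zycq fzlc

Answer: cyi
xzm
sshrs
ewc
nimu
zycq
fzlc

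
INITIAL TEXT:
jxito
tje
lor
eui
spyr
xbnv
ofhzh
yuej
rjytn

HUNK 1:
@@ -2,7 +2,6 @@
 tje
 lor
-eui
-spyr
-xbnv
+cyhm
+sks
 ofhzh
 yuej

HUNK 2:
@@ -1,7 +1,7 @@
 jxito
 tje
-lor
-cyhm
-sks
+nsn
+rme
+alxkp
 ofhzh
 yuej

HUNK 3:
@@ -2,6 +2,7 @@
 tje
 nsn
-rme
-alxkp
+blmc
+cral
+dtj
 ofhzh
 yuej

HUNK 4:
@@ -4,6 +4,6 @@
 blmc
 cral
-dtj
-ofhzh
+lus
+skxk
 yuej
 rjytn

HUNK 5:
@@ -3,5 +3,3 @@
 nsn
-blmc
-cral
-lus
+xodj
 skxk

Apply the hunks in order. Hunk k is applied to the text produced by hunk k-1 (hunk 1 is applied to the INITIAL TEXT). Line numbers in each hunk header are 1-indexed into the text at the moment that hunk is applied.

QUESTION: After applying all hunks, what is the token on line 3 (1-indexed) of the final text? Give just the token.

Hunk 1: at line 2 remove [eui,spyr,xbnv] add [cyhm,sks] -> 8 lines: jxito tje lor cyhm sks ofhzh yuej rjytn
Hunk 2: at line 1 remove [lor,cyhm,sks] add [nsn,rme,alxkp] -> 8 lines: jxito tje nsn rme alxkp ofhzh yuej rjytn
Hunk 3: at line 2 remove [rme,alxkp] add [blmc,cral,dtj] -> 9 lines: jxito tje nsn blmc cral dtj ofhzh yuej rjytn
Hunk 4: at line 4 remove [dtj,ofhzh] add [lus,skxk] -> 9 lines: jxito tje nsn blmc cral lus skxk yuej rjytn
Hunk 5: at line 3 remove [blmc,cral,lus] add [xodj] -> 7 lines: jxito tje nsn xodj skxk yuej rjytn
Final line 3: nsn

Answer: nsn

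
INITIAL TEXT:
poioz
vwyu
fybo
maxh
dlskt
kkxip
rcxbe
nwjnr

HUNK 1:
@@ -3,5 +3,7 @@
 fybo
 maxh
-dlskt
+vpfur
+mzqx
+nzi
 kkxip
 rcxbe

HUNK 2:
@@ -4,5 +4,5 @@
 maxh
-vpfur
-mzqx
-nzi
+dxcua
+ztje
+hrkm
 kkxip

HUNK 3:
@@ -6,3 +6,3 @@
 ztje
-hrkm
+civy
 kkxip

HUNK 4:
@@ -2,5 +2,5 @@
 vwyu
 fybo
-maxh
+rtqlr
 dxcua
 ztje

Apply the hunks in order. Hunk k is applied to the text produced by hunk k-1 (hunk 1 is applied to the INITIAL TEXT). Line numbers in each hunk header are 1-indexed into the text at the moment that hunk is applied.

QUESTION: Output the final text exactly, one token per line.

Answer: poioz
vwyu
fybo
rtqlr
dxcua
ztje
civy
kkxip
rcxbe
nwjnr

Derivation:
Hunk 1: at line 3 remove [dlskt] add [vpfur,mzqx,nzi] -> 10 lines: poioz vwyu fybo maxh vpfur mzqx nzi kkxip rcxbe nwjnr
Hunk 2: at line 4 remove [vpfur,mzqx,nzi] add [dxcua,ztje,hrkm] -> 10 lines: poioz vwyu fybo maxh dxcua ztje hrkm kkxip rcxbe nwjnr
Hunk 3: at line 6 remove [hrkm] add [civy] -> 10 lines: poioz vwyu fybo maxh dxcua ztje civy kkxip rcxbe nwjnr
Hunk 4: at line 2 remove [maxh] add [rtqlr] -> 10 lines: poioz vwyu fybo rtqlr dxcua ztje civy kkxip rcxbe nwjnr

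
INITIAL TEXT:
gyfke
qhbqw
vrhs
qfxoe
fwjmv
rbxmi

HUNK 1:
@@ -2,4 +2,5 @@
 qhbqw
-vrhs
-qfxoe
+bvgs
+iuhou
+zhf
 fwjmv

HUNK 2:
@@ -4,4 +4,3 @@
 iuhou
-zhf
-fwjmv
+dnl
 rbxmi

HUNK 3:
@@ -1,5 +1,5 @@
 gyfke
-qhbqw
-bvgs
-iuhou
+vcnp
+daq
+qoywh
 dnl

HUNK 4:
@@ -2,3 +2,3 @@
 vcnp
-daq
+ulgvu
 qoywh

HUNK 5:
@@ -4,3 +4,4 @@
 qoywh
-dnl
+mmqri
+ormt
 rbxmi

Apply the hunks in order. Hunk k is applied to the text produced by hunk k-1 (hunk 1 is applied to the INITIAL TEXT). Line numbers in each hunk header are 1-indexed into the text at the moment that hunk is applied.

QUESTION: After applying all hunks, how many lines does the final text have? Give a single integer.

Answer: 7

Derivation:
Hunk 1: at line 2 remove [vrhs,qfxoe] add [bvgs,iuhou,zhf] -> 7 lines: gyfke qhbqw bvgs iuhou zhf fwjmv rbxmi
Hunk 2: at line 4 remove [zhf,fwjmv] add [dnl] -> 6 lines: gyfke qhbqw bvgs iuhou dnl rbxmi
Hunk 3: at line 1 remove [qhbqw,bvgs,iuhou] add [vcnp,daq,qoywh] -> 6 lines: gyfke vcnp daq qoywh dnl rbxmi
Hunk 4: at line 2 remove [daq] add [ulgvu] -> 6 lines: gyfke vcnp ulgvu qoywh dnl rbxmi
Hunk 5: at line 4 remove [dnl] add [mmqri,ormt] -> 7 lines: gyfke vcnp ulgvu qoywh mmqri ormt rbxmi
Final line count: 7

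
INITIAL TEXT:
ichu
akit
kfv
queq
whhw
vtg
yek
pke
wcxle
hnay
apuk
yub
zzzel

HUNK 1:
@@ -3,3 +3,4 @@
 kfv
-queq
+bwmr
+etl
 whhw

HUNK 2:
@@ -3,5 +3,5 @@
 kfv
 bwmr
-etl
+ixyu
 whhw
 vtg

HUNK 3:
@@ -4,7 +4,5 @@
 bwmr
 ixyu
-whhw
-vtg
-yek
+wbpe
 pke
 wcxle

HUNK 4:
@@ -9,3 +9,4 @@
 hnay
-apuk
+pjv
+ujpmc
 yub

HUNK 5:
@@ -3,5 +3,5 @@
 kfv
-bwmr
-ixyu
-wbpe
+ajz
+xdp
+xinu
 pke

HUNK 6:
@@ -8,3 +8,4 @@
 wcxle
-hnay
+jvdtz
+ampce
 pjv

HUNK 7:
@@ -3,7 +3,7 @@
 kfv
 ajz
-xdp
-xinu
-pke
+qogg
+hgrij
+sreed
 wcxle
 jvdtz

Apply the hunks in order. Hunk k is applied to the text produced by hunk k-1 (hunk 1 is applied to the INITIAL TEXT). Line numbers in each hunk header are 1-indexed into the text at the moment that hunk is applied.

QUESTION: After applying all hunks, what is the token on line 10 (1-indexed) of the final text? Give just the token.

Hunk 1: at line 3 remove [queq] add [bwmr,etl] -> 14 lines: ichu akit kfv bwmr etl whhw vtg yek pke wcxle hnay apuk yub zzzel
Hunk 2: at line 3 remove [etl] add [ixyu] -> 14 lines: ichu akit kfv bwmr ixyu whhw vtg yek pke wcxle hnay apuk yub zzzel
Hunk 3: at line 4 remove [whhw,vtg,yek] add [wbpe] -> 12 lines: ichu akit kfv bwmr ixyu wbpe pke wcxle hnay apuk yub zzzel
Hunk 4: at line 9 remove [apuk] add [pjv,ujpmc] -> 13 lines: ichu akit kfv bwmr ixyu wbpe pke wcxle hnay pjv ujpmc yub zzzel
Hunk 5: at line 3 remove [bwmr,ixyu,wbpe] add [ajz,xdp,xinu] -> 13 lines: ichu akit kfv ajz xdp xinu pke wcxle hnay pjv ujpmc yub zzzel
Hunk 6: at line 8 remove [hnay] add [jvdtz,ampce] -> 14 lines: ichu akit kfv ajz xdp xinu pke wcxle jvdtz ampce pjv ujpmc yub zzzel
Hunk 7: at line 3 remove [xdp,xinu,pke] add [qogg,hgrij,sreed] -> 14 lines: ichu akit kfv ajz qogg hgrij sreed wcxle jvdtz ampce pjv ujpmc yub zzzel
Final line 10: ampce

Answer: ampce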